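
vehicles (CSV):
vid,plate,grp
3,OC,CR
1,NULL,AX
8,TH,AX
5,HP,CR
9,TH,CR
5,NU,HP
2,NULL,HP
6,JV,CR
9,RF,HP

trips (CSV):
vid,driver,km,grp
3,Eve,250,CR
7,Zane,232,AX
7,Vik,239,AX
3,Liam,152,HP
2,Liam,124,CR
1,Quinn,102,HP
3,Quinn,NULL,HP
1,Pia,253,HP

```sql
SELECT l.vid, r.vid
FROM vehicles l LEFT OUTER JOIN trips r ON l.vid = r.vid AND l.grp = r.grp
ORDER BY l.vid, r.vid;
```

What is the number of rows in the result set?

9

LEFT JOIN keeps every row from `vehicles`; unmatched rows get NULL for `trips`'s columns.
Matching on l.vid = r.vid AND l.grp = r.grp.
Matched pairs: 1; unmatched l rows kept: 8.
Total: 1 matched + 8 padded = 9 rows.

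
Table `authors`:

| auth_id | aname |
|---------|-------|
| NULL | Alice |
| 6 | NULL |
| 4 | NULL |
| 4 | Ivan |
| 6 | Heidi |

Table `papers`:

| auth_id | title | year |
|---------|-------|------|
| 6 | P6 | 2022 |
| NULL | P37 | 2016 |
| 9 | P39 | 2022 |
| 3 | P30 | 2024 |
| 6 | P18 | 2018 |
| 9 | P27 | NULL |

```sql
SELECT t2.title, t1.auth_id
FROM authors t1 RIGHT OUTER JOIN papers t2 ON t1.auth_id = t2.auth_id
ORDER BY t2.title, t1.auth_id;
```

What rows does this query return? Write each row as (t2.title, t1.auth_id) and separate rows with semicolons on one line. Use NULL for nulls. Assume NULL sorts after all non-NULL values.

RIGHT JOIN keeps every row from `papers`; unmatched rows get NULL for `authors`'s columns.
Matching on t1.auth_id = t2.auth_id. A NULL in a compared column never satisfies the condition.
- t1 (auth_id=NULL) has no partner in t2.
- t1 (auth_id=6) pairs with 2 row(s) of t2.
- t1 (auth_id=4) has no partner in t2.
- t1 (auth_id=4) has no partner in t2.
- t1 (auth_id=6) pairs with 2 row(s) of t2.
- 4 t2 row(s) had no t1 match → kept, t1 columns NULL.
After projecting and ordering:
t2.title | t1.auth_id
P18 | 6
P18 | 6
P27 | NULL
P30 | NULL
P37 | NULL
P39 | NULL
P6 | 6
P6 | 6

(P18, 6); (P18, 6); (P27, NULL); (P30, NULL); (P37, NULL); (P39, NULL); (P6, 6); (P6, 6)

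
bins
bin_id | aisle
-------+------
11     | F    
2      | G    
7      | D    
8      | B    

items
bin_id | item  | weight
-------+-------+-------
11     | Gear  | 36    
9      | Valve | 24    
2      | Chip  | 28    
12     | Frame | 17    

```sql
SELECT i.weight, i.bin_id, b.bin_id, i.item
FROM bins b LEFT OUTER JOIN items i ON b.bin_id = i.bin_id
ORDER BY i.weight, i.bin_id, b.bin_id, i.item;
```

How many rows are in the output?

4

LEFT JOIN keeps every row from `bins`; unmatched rows get NULL for `items`'s columns.
Matching on b.bin_id = i.bin_id.
Matched pairs: 2; unmatched b rows kept: 2.
Total: 2 matched + 2 padded = 4 rows.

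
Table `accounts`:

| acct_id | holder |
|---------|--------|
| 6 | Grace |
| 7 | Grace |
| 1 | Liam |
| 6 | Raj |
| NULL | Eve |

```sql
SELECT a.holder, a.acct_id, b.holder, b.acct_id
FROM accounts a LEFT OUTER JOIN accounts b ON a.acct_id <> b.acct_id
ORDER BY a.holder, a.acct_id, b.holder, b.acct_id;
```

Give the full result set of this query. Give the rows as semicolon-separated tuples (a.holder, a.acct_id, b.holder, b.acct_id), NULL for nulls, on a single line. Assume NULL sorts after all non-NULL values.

LEFT JOIN keeps every row from `accounts a`; unmatched rows get NULL for `accounts b`'s columns.
Matching on a.acct_id <> b.acct_id. A NULL in a compared column never satisfies the condition.
- a (acct_id=6) pairs with 2 row(s) of b.
- a (acct_id=7) pairs with 3 row(s) of b.
- a (acct_id=1) pairs with 3 row(s) of b.
- a (acct_id=6) pairs with 2 row(s) of b.
- a (acct_id=NULL) has no partner → padded with NULL.

(Eve, NULL, NULL, NULL); (Grace, 6, Grace, 7); (Grace, 6, Liam, 1); (Grace, 7, Grace, 6); (Grace, 7, Liam, 1); (Grace, 7, Raj, 6); (Liam, 1, Grace, 6); (Liam, 1, Grace, 7); (Liam, 1, Raj, 6); (Raj, 6, Grace, 7); (Raj, 6, Liam, 1)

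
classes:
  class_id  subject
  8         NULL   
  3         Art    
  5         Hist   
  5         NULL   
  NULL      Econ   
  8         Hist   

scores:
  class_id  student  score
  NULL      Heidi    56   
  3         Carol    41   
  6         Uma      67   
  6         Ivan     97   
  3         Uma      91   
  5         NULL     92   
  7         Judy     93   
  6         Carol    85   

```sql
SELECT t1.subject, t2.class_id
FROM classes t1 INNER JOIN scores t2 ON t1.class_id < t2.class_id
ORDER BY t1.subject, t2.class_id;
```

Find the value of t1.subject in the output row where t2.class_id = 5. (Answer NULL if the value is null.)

Art

INNER JOIN keeps only pairs where the ON condition holds.
Matching on t1.class_id < t2.class_id. A NULL in a compared column never satisfies the condition.
- t1 (class_id=8) has no partner → excluded.
- t1 (class_id=3) pairs with 5 row(s) of t2.
- t1 (class_id=5) pairs with 4 row(s) of t2.
- t1 (class_id=5) pairs with 4 row(s) of t2.
- t1 (class_id=NULL) has no partner → excluded.
- t1 (class_id=8) has no partner → excluded.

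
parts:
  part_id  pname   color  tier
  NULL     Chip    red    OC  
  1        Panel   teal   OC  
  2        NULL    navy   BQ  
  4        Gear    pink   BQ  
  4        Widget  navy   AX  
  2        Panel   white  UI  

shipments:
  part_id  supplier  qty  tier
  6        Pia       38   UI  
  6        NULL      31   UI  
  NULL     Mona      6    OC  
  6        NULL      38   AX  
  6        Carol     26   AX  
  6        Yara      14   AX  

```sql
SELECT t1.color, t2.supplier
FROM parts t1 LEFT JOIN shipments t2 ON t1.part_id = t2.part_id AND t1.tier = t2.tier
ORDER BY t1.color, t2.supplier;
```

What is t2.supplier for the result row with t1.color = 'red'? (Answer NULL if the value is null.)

NULL

LEFT JOIN keeps every row from `parts`; unmatched rows get NULL for `shipments`'s columns.
Matching on t1.part_id = t2.part_id AND t1.tier = t2.tier. A NULL in a compared column never satisfies the condition.
- t1 row (part_id=NULL, tier=OC): no match → kept, t2 columns NULL.
- t1 row (part_id=1, tier=OC): no match → kept, t2 columns NULL.
- t1 row (part_id=2, tier=BQ): no match → kept, t2 columns NULL.
- t1 row (part_id=4, tier=BQ): no match → kept, t2 columns NULL.
- t1 row (part_id=4, tier=AX): no match → kept, t2 columns NULL.
- t1 row (part_id=2, tier=UI): no match → kept, t2 columns NULL.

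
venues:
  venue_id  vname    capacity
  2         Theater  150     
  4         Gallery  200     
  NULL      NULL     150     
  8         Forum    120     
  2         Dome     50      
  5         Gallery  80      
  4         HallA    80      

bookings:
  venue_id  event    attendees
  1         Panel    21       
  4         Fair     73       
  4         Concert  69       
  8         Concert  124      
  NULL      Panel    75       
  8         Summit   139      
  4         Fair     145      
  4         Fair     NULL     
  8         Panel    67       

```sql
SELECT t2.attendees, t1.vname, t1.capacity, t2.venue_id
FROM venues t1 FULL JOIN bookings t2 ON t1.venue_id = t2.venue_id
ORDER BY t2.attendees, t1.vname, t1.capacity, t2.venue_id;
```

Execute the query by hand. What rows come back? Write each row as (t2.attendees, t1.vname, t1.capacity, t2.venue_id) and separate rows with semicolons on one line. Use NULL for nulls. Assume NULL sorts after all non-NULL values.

(21, NULL, NULL, 1); (67, Forum, 120, 8); (69, Gallery, 200, 4); (69, HallA, 80, 4); (73, Gallery, 200, 4); (73, HallA, 80, 4); (75, NULL, NULL, NULL); (124, Forum, 120, 8); (139, Forum, 120, 8); (145, Gallery, 200, 4); (145, HallA, 80, 4); (NULL, Dome, 50, NULL); (NULL, Gallery, 80, NULL); (NULL, Gallery, 200, 4); (NULL, HallA, 80, 4); (NULL, Theater, 150, NULL); (NULL, NULL, 150, NULL)

FULL OUTER JOIN keeps every row from both sides; unmatched rows get NULL for the other side's columns.
Matching on t1.venue_id = t2.venue_id. A NULL in a compared column never satisfies the condition.
- t1 (venue_id=2) has no partner → padded with NULL.
- t1 (venue_id=4) pairs with 4 row(s) of t2.
- t1 (venue_id=NULL) has no partner → padded with NULL.
- t1 (venue_id=8) pairs with 3 row(s) of t2.
- t1 (venue_id=2) has no partner → padded with NULL.
- t1 (venue_id=5) has no partner → padded with NULL.
- t1 (venue_id=4) pairs with 4 row(s) of t2.
- plus 2 unmatched t2 row(s), each kept with NULL t1 columns.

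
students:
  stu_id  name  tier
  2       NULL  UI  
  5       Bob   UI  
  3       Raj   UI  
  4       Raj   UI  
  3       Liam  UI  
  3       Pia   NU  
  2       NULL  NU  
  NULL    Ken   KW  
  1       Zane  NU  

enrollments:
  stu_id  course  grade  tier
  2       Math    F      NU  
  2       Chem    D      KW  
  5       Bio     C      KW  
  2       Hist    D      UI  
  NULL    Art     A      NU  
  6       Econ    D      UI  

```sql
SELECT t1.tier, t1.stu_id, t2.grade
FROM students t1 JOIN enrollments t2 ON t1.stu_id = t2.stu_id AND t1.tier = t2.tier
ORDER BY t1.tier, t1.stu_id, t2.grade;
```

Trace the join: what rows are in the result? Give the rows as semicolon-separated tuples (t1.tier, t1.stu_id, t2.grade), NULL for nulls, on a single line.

INNER JOIN keeps only pairs where the ON condition holds.
Matching on t1.stu_id = t2.stu_id AND t1.tier = t2.tier. A NULL in a compared column never satisfies the condition.
- t1 (stu_id=2, tier=UI) pairs with 1 row(s) of t2.
- t1 (stu_id=5, tier=UI) has no partner → excluded.
- t1 (stu_id=3, tier=UI) has no partner → excluded.
- t1 (stu_id=4, tier=UI) has no partner → excluded.
- t1 (stu_id=3, tier=UI) has no partner → excluded.
- t1 (stu_id=3, tier=NU) has no partner → excluded.
- t1 (stu_id=2, tier=NU) pairs with 1 row(s) of t2.
- t1 (stu_id=NULL, tier=KW) has no partner → excluded.
- t1 (stu_id=1, tier=NU) has no partner → excluded.
After projecting and ordering:
t1.tier | t1.stu_id | t2.grade
NU | 2 | F
UI | 2 | D

(NU, 2, F); (UI, 2, D)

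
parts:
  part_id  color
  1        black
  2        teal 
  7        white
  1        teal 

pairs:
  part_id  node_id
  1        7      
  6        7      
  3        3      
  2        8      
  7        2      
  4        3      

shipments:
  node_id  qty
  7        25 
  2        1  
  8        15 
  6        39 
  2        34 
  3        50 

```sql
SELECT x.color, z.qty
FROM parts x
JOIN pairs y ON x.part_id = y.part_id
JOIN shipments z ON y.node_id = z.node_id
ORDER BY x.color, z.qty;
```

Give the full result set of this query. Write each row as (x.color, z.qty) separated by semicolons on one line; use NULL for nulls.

(black, 25); (teal, 15); (teal, 25); (white, 1); (white, 34)

Step 1 — x INNER JOIN y on part_id → 4 row(s).
Then INNER JOIN `shipments z` on node_id: keep only rows whose y.node_id appears in z.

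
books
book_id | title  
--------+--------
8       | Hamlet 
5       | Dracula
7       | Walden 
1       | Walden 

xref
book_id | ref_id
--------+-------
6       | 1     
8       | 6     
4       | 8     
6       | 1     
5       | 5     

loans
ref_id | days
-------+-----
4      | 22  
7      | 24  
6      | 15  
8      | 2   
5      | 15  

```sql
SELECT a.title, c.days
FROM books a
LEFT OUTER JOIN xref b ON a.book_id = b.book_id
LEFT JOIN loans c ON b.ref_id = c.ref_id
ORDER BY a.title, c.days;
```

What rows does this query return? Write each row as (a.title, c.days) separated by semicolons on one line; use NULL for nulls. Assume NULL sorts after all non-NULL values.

Evaluate left to right. First `books a LEFT JOIN xref b` on book_id: 4 row(s).
Then LEFT JOIN `loans c` on ref_id: each of those 4 rows is kept; rows whose b.ref_id has no match in c get NULL for c's columns.

(Dracula, 15); (Hamlet, 15); (Walden, NULL); (Walden, NULL)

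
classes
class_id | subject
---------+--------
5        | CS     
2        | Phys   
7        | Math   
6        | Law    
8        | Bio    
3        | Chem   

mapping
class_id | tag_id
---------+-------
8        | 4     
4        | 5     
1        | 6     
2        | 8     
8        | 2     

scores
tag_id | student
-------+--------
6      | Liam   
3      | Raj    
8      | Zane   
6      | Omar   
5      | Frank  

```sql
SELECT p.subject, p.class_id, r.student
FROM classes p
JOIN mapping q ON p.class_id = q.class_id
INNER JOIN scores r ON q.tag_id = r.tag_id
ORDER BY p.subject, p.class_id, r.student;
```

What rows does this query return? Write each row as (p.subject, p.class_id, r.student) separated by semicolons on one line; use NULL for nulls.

(Phys, 2, Zane)

Evaluate left to right. First `classes p INNER JOIN mapping q` on class_id: 3 row(s).
Then INNER JOIN `scores r` on tag_id: keep only rows whose q.tag_id appears in r.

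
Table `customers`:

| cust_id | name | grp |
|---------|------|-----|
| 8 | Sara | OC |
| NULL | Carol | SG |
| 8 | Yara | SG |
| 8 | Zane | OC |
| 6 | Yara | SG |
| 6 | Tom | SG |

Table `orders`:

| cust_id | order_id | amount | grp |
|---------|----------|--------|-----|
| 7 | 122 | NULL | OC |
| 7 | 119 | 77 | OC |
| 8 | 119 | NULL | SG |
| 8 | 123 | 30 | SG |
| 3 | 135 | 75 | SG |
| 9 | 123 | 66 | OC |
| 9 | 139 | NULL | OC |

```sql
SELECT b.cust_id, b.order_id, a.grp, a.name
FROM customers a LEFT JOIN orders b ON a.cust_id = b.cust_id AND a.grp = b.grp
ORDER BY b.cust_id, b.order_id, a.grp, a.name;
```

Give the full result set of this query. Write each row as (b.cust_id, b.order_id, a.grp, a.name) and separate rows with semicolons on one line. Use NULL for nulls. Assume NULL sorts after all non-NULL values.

(8, 119, SG, Yara); (8, 123, SG, Yara); (NULL, NULL, OC, Sara); (NULL, NULL, OC, Zane); (NULL, NULL, SG, Carol); (NULL, NULL, SG, Tom); (NULL, NULL, SG, Yara)

LEFT JOIN keeps every row from `customers`; unmatched rows get NULL for `orders`'s columns.
Matching on a.cust_id = b.cust_id AND a.grp = b.grp. A NULL in a compared column never satisfies the condition.
- a row (cust_id=8, grp=OC): no match → kept, b columns NULL.
- a row (cust_id=NULL, grp=SG): no match → kept, b columns NULL.
- a row (cust_id=8, grp=SG): matches 2 b row(s) → 2 output row(s).
- a row (cust_id=8, grp=OC): no match → kept, b columns NULL.
- a row (cust_id=6, grp=SG): no match → kept, b columns NULL.
- a row (cust_id=6, grp=SG): no match → kept, b columns NULL.
After projecting and ordering:
b.cust_id | b.order_id | a.grp | a.name
8 | 119 | SG | Yara
8 | 123 | SG | Yara
NULL | NULL | OC | Sara
NULL | NULL | OC | Zane
NULL | NULL | SG | Carol
NULL | NULL | SG | Tom
NULL | NULL | SG | Yara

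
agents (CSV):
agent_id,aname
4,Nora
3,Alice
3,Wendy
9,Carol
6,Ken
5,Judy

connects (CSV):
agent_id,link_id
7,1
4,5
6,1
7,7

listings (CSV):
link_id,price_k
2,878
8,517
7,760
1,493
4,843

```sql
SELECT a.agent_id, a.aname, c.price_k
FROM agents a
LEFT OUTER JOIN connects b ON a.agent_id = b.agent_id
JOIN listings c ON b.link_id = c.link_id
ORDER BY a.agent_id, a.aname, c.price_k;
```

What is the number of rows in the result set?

Joins associate left-to-right: agents LEFT JOIN connects on agent_id gives 6 intermediate row(s).
Then INNER JOIN `listings c` on link_id: keep only rows whose b.link_id appears in c.
Result: 1 row(s).

1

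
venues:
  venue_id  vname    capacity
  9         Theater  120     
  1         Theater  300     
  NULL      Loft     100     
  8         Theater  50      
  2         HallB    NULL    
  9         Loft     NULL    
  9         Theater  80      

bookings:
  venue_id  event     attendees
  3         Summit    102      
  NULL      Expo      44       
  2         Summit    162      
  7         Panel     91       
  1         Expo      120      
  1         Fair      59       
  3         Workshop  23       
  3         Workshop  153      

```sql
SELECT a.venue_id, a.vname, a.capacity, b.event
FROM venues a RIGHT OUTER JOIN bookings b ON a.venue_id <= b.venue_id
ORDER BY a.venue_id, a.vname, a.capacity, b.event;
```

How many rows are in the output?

13

RIGHT JOIN keeps every row from `bookings`; unmatched rows get NULL for `venues`'s columns.
Matching on a.venue_id <= b.venue_id. A NULL in a compared column never satisfies the condition.
Matched pairs: 12; unmatched b rows kept: 1.
Total: 12 matched + 1 padded = 13 rows.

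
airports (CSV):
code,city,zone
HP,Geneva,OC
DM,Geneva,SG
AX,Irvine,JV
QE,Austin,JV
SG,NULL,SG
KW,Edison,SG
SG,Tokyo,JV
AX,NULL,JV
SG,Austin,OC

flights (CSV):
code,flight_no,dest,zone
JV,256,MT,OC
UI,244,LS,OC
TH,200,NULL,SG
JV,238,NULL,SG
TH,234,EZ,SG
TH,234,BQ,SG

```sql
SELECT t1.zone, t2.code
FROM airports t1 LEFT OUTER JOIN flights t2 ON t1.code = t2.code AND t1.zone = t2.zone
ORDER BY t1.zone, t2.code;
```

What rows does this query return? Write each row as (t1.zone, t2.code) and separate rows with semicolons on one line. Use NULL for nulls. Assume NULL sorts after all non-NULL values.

(JV, NULL); (JV, NULL); (JV, NULL); (JV, NULL); (OC, NULL); (OC, NULL); (SG, NULL); (SG, NULL); (SG, NULL)

LEFT JOIN keeps every row from `airports`; unmatched rows get NULL for `flights`'s columns.
Matching on t1.code = t2.code AND t1.zone = t2.zone.
Matched pairs: 0; unmatched t1 rows kept: 9.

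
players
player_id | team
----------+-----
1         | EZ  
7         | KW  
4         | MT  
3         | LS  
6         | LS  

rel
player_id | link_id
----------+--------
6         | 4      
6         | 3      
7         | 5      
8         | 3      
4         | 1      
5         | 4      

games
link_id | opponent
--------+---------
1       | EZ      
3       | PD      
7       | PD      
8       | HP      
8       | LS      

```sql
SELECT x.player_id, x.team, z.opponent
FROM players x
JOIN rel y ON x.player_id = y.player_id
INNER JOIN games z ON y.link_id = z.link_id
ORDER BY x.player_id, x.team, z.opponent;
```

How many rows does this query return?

2

Evaluate left to right. First `players x INNER JOIN rel y` on player_id: 4 row(s).
Then INNER JOIN `games z` on link_id: keep only rows whose y.link_id appears in z.
Result: 2 row(s).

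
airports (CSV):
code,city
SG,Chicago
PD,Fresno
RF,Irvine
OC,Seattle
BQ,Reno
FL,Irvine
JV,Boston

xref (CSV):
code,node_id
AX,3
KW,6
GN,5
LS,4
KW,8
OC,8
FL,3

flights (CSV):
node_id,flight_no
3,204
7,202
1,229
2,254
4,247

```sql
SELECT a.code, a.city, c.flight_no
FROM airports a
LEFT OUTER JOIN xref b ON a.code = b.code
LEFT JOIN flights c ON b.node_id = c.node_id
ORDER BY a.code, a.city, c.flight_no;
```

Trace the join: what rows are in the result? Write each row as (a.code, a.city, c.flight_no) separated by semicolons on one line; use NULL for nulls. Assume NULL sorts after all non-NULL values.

(BQ, Reno, NULL); (FL, Irvine, 204); (JV, Boston, NULL); (OC, Seattle, NULL); (PD, Fresno, NULL); (RF, Irvine, NULL); (SG, Chicago, NULL)

Step 1 — a LEFT JOIN b on code → 7 row(s).
Then LEFT JOIN `flights c` on node_id: each of those 7 rows is kept; rows whose b.node_id has no match in c get NULL for c's columns.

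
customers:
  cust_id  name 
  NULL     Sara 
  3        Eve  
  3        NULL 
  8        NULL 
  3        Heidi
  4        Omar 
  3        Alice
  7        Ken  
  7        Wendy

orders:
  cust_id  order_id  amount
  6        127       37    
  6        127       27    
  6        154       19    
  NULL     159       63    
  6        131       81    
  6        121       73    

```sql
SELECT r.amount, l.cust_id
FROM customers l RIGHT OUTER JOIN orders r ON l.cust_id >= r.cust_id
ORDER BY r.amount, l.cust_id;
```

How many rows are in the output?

RIGHT JOIN keeps every row from `orders`; unmatched rows get NULL for `customers`'s columns.
Matching on l.cust_id >= r.cust_id. A NULL in a compared column never satisfies the condition.
- l[0] cust_id=NULL → no match.
- l[1] cust_id=3 → no match.
- l[2] cust_id=3 → no match.
- l[3] cust_id=8 → 5 match(es) in r → 5 row(s).
- l[4] cust_id=3 → no match.
- l[5] cust_id=4 → no match.
- l[6] cust_id=3 → no match.
- l[7] cust_id=7 → 5 match(es) in r → 5 row(s).
- l[8] cust_id=7 → 5 match(es) in r → 5 row(s).
- 1 r row(s) had no l match → kept, l columns NULL.
Total: 15 matched + 1 padded = 16 rows.

16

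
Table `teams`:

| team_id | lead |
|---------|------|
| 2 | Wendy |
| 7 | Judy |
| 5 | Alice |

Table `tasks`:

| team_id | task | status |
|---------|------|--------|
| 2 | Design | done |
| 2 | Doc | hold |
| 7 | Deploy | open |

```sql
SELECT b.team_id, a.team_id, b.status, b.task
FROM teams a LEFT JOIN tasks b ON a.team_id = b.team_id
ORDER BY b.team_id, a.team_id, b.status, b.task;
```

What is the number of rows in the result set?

4

LEFT JOIN keeps every row from `teams`; unmatched rows get NULL for `tasks`'s columns.
Matching on a.team_id = b.team_id.
- a row (team_id=2): matches 2 b row(s) → 2 output row(s).
- a row (team_id=7): matches 1 b row(s) → 1 output row(s).
- a row (team_id=5): no match → kept, b columns NULL.
Total: 3 matched + 1 padded = 4 rows.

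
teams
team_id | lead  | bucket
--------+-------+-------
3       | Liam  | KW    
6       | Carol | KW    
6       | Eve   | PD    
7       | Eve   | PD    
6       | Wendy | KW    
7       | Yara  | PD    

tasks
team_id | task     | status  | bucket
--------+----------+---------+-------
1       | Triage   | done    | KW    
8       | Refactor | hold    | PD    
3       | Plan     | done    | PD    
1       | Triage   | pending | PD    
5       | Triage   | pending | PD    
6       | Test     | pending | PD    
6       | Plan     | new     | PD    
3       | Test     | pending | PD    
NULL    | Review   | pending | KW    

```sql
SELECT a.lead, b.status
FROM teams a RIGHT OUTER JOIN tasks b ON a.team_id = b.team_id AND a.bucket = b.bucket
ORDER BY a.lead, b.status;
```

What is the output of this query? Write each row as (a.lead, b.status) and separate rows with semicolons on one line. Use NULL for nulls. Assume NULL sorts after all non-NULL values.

RIGHT JOIN keeps every row from `tasks`; unmatched rows get NULL for `teams`'s columns.
Matching on a.team_id = b.team_id AND a.bucket = b.bucket. A NULL in a compared column never satisfies the condition.
Matched pairs: 2; unmatched b rows kept: 7.

(Eve, new); (Eve, pending); (NULL, done); (NULL, done); (NULL, hold); (NULL, pending); (NULL, pending); (NULL, pending); (NULL, pending)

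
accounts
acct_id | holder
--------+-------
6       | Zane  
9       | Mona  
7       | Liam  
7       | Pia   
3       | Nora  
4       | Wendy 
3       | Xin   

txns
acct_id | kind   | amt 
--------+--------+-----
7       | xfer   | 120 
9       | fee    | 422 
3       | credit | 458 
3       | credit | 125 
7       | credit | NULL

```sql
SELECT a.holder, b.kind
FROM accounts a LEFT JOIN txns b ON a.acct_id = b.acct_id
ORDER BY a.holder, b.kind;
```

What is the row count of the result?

LEFT JOIN keeps every row from `accounts`; unmatched rows get NULL for `txns`'s columns.
Matching on a.acct_id = b.acct_id.
Matched pairs: 9; unmatched a rows kept: 2.
Total: 9 matched + 2 padded = 11 rows.

11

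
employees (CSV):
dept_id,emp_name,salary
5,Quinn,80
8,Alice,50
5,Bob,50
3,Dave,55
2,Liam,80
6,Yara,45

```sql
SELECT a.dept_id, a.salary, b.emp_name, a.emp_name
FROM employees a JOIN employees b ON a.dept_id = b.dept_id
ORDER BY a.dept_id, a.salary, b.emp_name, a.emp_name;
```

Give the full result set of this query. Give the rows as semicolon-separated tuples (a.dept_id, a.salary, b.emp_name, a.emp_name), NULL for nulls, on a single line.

INNER JOIN keeps only pairs where the ON condition holds.
Matching on a.dept_id = b.dept_id.
- dept_id=5: 2 matching b row(s), so 2 row(s) emitted.
- dept_id=8: 1 matching b row(s), so 1 row(s) emitted.
- dept_id=5: 2 matching b row(s), so 2 row(s) emitted.
- dept_id=3: 1 matching b row(s), so 1 row(s) emitted.
- dept_id=2: 1 matching b row(s), so 1 row(s) emitted.
- dept_id=6: 1 matching b row(s), so 1 row(s) emitted.
After projecting and ordering:
a.dept_id | a.salary | b.emp_name | a.emp_name
2 | 80 | Liam | Liam
3 | 55 | Dave | Dave
5 | 50 | Bob | Bob
5 | 50 | Quinn | Bob
5 | 80 | Bob | Quinn
5 | 80 | Quinn | Quinn
6 | 45 | Yara | Yara
8 | 50 | Alice | Alice

(2, 80, Liam, Liam); (3, 55, Dave, Dave); (5, 50, Bob, Bob); (5, 50, Quinn, Bob); (5, 80, Bob, Quinn); (5, 80, Quinn, Quinn); (6, 45, Yara, Yara); (8, 50, Alice, Alice)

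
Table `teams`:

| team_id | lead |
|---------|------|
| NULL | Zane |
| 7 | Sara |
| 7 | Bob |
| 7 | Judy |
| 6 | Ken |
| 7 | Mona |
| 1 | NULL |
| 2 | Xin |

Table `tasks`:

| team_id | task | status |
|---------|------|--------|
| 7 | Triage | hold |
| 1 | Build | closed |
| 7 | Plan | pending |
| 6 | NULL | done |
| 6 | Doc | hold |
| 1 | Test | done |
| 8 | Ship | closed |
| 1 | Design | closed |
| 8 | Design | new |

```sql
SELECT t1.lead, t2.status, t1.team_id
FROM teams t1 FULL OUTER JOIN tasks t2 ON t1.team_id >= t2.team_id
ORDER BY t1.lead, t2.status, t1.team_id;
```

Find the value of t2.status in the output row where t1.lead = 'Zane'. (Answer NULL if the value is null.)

FULL OUTER JOIN keeps every row from both sides; unmatched rows get NULL for the other side's columns.
Matching on t1.team_id >= t2.team_id. A NULL in a compared column never satisfies the condition.
Matched pairs: 39; unmatched t1 rows kept: 1; unmatched t2 rows kept: 2.

NULL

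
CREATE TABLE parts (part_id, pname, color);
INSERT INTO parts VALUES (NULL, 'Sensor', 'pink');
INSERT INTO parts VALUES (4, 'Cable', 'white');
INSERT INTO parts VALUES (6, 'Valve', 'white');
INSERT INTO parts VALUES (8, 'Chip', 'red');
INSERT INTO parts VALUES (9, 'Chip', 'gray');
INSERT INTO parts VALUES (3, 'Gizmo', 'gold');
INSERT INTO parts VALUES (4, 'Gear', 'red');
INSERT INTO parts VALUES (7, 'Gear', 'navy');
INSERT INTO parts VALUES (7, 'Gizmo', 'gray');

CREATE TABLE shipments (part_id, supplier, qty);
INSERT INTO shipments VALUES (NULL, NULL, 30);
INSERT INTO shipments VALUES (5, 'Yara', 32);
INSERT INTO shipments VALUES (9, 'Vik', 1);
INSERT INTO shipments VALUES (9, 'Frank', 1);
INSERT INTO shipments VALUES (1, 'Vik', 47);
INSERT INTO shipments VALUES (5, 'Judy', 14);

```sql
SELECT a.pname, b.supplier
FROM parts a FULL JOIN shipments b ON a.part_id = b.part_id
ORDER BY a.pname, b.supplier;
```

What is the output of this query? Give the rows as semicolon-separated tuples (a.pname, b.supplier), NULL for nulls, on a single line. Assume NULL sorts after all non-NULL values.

FULL OUTER JOIN keeps every row from both sides; unmatched rows get NULL for the other side's columns.
Matching on a.part_id = b.part_id. A NULL in a compared column never satisfies the condition.
- a (part_id=NULL) has no partner → padded with NULL.
- a (part_id=4) has no partner → padded with NULL.
- a (part_id=6) has no partner → padded with NULL.
- a (part_id=8) has no partner → padded with NULL.
- a (part_id=9) pairs with 2 row(s) of b.
- a (part_id=3) has no partner → padded with NULL.
- a (part_id=4) has no partner → padded with NULL.
- a (part_id=7) has no partner → padded with NULL.
- a (part_id=7) has no partner → padded with NULL.
- plus 4 unmatched b row(s), each kept with NULL a columns.

(Cable, NULL); (Chip, Frank); (Chip, Vik); (Chip, NULL); (Gear, NULL); (Gear, NULL); (Gizmo, NULL); (Gizmo, NULL); (Sensor, NULL); (Valve, NULL); (NULL, Judy); (NULL, Vik); (NULL, Yara); (NULL, NULL)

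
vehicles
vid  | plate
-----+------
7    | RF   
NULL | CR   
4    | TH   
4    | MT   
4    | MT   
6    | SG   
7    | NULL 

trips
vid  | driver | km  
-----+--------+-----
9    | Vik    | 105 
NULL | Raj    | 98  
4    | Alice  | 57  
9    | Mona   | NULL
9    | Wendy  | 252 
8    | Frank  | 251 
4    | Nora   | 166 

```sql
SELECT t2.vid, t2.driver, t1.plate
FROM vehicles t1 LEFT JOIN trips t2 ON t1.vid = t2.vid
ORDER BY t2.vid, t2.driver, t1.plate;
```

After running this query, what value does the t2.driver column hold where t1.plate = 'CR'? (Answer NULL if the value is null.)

LEFT JOIN keeps every row from `vehicles`; unmatched rows get NULL for `trips`'s columns.
Matching on t1.vid = t2.vid. A NULL in a compared column never satisfies the condition.
Matched pairs: 6; unmatched t1 rows kept: 4.

NULL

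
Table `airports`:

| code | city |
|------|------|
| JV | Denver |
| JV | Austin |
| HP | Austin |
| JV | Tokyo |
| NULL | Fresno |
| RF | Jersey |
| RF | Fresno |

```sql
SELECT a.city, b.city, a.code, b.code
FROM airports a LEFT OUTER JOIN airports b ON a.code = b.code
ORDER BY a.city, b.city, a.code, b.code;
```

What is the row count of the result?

LEFT JOIN keeps every row from `airports a`; unmatched rows get NULL for `airports b`'s columns.
Matching on a.code = b.code. A NULL in a compared column never satisfies the condition.
- a row (code=JV): matches 3 b row(s) → 3 output row(s).
- a row (code=JV): matches 3 b row(s) → 3 output row(s).
- a row (code=HP): matches 1 b row(s) → 1 output row(s).
- a row (code=JV): matches 3 b row(s) → 3 output row(s).
- a row (code=NULL): no match → kept, b columns NULL.
- a row (code=RF): matches 2 b row(s) → 2 output row(s).
- a row (code=RF): matches 2 b row(s) → 2 output row(s).
Total: 14 matched + 1 padded = 15 rows.

15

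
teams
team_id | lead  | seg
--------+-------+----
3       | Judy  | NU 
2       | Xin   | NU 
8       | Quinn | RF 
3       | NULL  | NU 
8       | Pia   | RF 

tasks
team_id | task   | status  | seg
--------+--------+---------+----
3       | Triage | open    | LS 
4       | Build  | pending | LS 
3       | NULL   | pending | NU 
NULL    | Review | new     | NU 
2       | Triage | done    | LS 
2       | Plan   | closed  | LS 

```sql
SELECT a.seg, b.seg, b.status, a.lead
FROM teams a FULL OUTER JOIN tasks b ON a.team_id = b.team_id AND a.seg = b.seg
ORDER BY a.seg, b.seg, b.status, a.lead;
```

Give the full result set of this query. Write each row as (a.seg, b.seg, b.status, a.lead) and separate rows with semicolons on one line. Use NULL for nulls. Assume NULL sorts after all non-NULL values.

FULL OUTER JOIN keeps every row from both sides; unmatched rows get NULL for the other side's columns.
Matching on a.team_id = b.team_id AND a.seg = b.seg. A NULL in a compared column never satisfies the condition.
Matched pairs: 2; unmatched a rows kept: 3; unmatched b rows kept: 5.

(NU, NU, pending, Judy); (NU, NU, pending, NULL); (NU, NULL, NULL, Xin); (RF, NULL, NULL, Pia); (RF, NULL, NULL, Quinn); (NULL, LS, closed, NULL); (NULL, LS, done, NULL); (NULL, LS, open, NULL); (NULL, LS, pending, NULL); (NULL, NU, new, NULL)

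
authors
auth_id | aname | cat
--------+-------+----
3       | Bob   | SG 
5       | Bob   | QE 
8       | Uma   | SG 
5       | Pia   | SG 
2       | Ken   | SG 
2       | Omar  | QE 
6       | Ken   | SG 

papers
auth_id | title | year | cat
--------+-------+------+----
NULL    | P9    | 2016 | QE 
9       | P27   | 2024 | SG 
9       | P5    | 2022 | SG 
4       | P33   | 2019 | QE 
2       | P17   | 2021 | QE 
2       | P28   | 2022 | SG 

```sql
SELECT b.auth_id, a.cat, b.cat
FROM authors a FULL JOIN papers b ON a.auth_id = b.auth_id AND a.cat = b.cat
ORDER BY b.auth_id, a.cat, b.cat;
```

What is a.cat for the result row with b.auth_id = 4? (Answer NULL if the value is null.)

FULL OUTER JOIN keeps every row from both sides; unmatched rows get NULL for the other side's columns.
Matching on a.auth_id = b.auth_id AND a.cat = b.cat. A NULL in a compared column never satisfies the condition.
- a[0] auth_id=3, cat=SG → no match; kept with NULLs on the b side.
- a[1] auth_id=5, cat=QE → no match; kept with NULLs on the b side.
- a[2] auth_id=8, cat=SG → no match; kept with NULLs on the b side.
- a[3] auth_id=5, cat=SG → no match; kept with NULLs on the b side.
- a[4] auth_id=2, cat=SG → 1 match(es) in b → 1 row(s).
- a[5] auth_id=2, cat=QE → 1 match(es) in b → 1 row(s).
- a[6] auth_id=6, cat=SG → no match; kept with NULLs on the b side.
- plus 4 unmatched b row(s), each kept with NULL a columns.

NULL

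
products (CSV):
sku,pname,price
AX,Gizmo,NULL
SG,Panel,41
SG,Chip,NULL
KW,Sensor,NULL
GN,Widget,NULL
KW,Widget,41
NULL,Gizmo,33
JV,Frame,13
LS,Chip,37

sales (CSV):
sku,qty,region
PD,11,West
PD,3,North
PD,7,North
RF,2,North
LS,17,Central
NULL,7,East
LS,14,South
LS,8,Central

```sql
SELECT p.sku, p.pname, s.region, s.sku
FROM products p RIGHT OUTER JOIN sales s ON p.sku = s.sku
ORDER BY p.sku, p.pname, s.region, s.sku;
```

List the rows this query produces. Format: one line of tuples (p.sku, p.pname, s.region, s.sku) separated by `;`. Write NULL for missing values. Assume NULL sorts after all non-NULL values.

RIGHT JOIN keeps every row from `sales`; unmatched rows get NULL for `products`'s columns.
Matching on p.sku = s.sku. A NULL in a compared column never satisfies the condition.
- sku=AX: no matching s row.
- sku=SG: no matching s row.
- sku=SG: no matching s row.
- sku=KW: no matching s row.
- sku=GN: no matching s row.
- sku=KW: no matching s row.
- sku=NULL: no matching s row.
- sku=JV: no matching s row.
- sku=LS: 3 matching s row(s), so 3 row(s) emitted.
- plus 5 unmatched s row(s), each kept with NULL p columns.
After projecting and ordering:
p.sku | p.pname | s.region | s.sku
LS | Chip | Central | LS
LS | Chip | Central | LS
LS | Chip | South | LS
NULL | NULL | East | NULL
NULL | NULL | North | PD
NULL | NULL | North | PD
NULL | NULL | North | RF
NULL | NULL | West | PD

(LS, Chip, Central, LS); (LS, Chip, Central, LS); (LS, Chip, South, LS); (NULL, NULL, East, NULL); (NULL, NULL, North, PD); (NULL, NULL, North, PD); (NULL, NULL, North, RF); (NULL, NULL, West, PD)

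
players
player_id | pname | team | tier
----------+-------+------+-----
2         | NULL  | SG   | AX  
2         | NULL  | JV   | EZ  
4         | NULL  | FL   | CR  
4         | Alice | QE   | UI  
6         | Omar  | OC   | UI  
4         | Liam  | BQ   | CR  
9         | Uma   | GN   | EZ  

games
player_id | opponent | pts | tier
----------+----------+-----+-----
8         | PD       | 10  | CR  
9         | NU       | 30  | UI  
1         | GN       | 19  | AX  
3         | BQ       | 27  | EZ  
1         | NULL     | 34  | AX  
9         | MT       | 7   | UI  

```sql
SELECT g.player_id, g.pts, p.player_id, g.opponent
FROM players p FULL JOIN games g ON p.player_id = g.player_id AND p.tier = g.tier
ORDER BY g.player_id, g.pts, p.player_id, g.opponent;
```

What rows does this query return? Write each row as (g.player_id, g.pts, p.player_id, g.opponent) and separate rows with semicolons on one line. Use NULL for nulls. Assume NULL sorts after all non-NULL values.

FULL OUTER JOIN keeps every row from both sides; unmatched rows get NULL for the other side's columns.
Matching on p.player_id = g.player_id AND p.tier = g.tier.
- player_id=2, tier=AX: no g row matches, row kept with g columns NULL.
- player_id=2, tier=EZ: no g row matches, row kept with g columns NULL.
- player_id=4, tier=CR: no g row matches, row kept with g columns NULL.
- player_id=4, tier=UI: no g row matches, row kept with g columns NULL.
- player_id=6, tier=UI: no g row matches, row kept with g columns NULL.
- player_id=4, tier=CR: no g row matches, row kept with g columns NULL.
- player_id=9, tier=EZ: no g row matches, row kept with g columns NULL.
- 6 row(s) from g found no p partner → padded with NULL.

(1, 19, NULL, GN); (1, 34, NULL, NULL); (3, 27, NULL, BQ); (8, 10, NULL, PD); (9, 7, NULL, MT); (9, 30, NULL, NU); (NULL, NULL, 2, NULL); (NULL, NULL, 2, NULL); (NULL, NULL, 4, NULL); (NULL, NULL, 4, NULL); (NULL, NULL, 4, NULL); (NULL, NULL, 6, NULL); (NULL, NULL, 9, NULL)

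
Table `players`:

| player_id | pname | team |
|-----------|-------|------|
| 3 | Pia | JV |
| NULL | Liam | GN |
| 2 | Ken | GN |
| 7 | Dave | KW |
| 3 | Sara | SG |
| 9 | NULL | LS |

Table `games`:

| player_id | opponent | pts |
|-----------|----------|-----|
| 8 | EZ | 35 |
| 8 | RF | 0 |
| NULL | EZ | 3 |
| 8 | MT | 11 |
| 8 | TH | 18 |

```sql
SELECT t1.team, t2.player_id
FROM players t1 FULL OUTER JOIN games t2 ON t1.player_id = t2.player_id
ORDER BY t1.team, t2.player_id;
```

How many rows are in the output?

FULL OUTER JOIN keeps every row from both sides; unmatched rows get NULL for the other side's columns.
Matching on t1.player_id = t2.player_id. A NULL in a compared column never satisfies the condition.
Matched pairs: 0; unmatched t1 rows kept: 6; unmatched t2 rows kept: 5.
Total: 0 matched + 11 padded = 11 rows.

11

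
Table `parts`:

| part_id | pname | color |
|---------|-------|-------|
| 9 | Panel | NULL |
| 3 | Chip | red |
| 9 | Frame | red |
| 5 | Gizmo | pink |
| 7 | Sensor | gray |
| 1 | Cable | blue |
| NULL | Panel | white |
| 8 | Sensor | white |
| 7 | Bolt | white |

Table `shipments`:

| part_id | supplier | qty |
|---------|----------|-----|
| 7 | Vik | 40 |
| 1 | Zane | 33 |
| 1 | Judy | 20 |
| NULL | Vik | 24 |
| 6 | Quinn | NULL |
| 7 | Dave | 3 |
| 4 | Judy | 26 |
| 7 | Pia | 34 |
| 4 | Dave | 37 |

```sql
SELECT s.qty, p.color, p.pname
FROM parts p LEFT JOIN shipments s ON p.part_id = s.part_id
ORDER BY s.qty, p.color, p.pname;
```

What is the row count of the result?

14

LEFT JOIN keeps every row from `parts`; unmatched rows get NULL for `shipments`'s columns.
Matching on p.part_id = s.part_id. A NULL in a compared column never satisfies the condition.
- p row (part_id=9): no match → kept, s columns NULL.
- p row (part_id=3): no match → kept, s columns NULL.
- p row (part_id=9): no match → kept, s columns NULL.
- p row (part_id=5): no match → kept, s columns NULL.
- p row (part_id=7): matches 3 s row(s) → 3 output row(s).
- p row (part_id=1): matches 2 s row(s) → 2 output row(s).
- p row (part_id=NULL): no match → kept, s columns NULL.
- p row (part_id=8): no match → kept, s columns NULL.
- p row (part_id=7): matches 3 s row(s) → 3 output row(s).
Total: 8 matched + 6 padded = 14 rows.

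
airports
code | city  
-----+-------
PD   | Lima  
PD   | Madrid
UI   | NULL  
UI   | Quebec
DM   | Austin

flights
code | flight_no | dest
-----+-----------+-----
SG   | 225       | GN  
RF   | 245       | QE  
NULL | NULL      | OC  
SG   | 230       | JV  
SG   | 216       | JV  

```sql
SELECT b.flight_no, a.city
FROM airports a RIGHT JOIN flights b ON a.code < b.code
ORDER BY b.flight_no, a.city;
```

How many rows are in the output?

13

RIGHT JOIN keeps every row from `flights`; unmatched rows get NULL for `airports`'s columns.
Matching on a.code < b.code. A NULL in a compared column never satisfies the condition.
- a (code=PD) pairs with 4 row(s) of b.
- a (code=PD) pairs with 4 row(s) of b.
- a (code=UI) has no partner in b.
- a (code=UI) has no partner in b.
- a (code=DM) pairs with 4 row(s) of b.
- plus 1 unmatched b row(s), each kept with NULL a columns.
Total: 12 matched + 1 padded = 13 rows.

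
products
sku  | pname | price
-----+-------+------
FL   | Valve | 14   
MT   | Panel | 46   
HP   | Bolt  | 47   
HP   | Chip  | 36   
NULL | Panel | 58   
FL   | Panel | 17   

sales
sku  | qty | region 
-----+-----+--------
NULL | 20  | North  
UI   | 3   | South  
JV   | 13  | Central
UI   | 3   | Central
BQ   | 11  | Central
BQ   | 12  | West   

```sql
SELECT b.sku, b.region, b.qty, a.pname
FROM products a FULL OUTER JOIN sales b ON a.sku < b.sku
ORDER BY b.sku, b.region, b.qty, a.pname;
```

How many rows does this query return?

FULL OUTER JOIN keeps every row from both sides; unmatched rows get NULL for the other side's columns.
Matching on a.sku < b.sku. A NULL in a compared column never satisfies the condition.
- a[0] sku=FL → 3 match(es) in b → 3 row(s).
- a[1] sku=MT → 2 match(es) in b → 2 row(s).
- a[2] sku=HP → 3 match(es) in b → 3 row(s).
- a[3] sku=HP → 3 match(es) in b → 3 row(s).
- a[4] sku=NULL → no match; kept with NULLs on the b side.
- a[5] sku=FL → 3 match(es) in b → 3 row(s).
- 3 row(s) from b found no a partner → padded with NULL.
Total: 14 matched + 4 padded = 18 rows.

18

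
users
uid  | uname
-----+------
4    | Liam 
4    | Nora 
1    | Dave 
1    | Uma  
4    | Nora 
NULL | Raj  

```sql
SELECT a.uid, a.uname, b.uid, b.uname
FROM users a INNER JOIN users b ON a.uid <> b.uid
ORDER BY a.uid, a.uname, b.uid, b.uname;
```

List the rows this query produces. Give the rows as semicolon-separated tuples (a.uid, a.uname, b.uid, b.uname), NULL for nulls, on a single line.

(1, Dave, 4, Liam); (1, Dave, 4, Nora); (1, Dave, 4, Nora); (1, Uma, 4, Liam); (1, Uma, 4, Nora); (1, Uma, 4, Nora); (4, Liam, 1, Dave); (4, Liam, 1, Uma); (4, Nora, 1, Dave); (4, Nora, 1, Dave); (4, Nora, 1, Uma); (4, Nora, 1, Uma)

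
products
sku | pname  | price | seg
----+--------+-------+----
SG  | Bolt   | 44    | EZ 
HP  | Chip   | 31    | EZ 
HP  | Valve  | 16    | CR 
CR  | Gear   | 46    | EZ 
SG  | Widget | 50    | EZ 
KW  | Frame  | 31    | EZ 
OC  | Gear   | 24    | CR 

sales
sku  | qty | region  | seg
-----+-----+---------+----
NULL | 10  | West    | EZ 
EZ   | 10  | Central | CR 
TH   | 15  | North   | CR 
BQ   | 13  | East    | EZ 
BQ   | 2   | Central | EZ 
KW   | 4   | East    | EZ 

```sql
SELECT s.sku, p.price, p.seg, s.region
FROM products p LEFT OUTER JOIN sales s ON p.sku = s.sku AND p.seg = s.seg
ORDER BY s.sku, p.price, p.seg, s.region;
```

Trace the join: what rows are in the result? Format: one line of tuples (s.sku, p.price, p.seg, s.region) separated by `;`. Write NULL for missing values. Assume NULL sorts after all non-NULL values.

(KW, 31, EZ, East); (NULL, 16, CR, NULL); (NULL, 24, CR, NULL); (NULL, 31, EZ, NULL); (NULL, 44, EZ, NULL); (NULL, 46, EZ, NULL); (NULL, 50, EZ, NULL)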